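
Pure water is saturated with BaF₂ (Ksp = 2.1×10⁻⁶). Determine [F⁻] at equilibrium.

BaF₂(s) ⇌ Ba²⁺(aq) + 2 F⁻(aq)
For each mole of BaF₂ that dissolves per liter, [Ba²⁺] = s and [F⁻] = 2s; let s denote this solubility.
Ksp = [Ba²⁺][F⁻]^2 = s · (2s)^2 = 4s^3 = 2.1×10⁻⁶
s = 8.1×10⁻³ mol/L
[F⁻] = 2s = 1.6×10⁻² mol/L

1.6×10⁻² M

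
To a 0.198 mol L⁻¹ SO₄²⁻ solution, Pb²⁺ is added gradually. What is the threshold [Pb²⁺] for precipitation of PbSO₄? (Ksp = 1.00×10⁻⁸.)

Precipitation begins when Q = Ksp.
PbSO₄(s) ⇌ Pb²⁺(aq) + SO₄²⁻(aq)
Ksp = [Pb²⁺][SO₄²⁻] = [Pb²⁺](0.198)
[Pb²⁺] = 1.00×10⁻⁸ / (0.198) = 5.05×10⁻⁸
[Pb²⁺] = 5.05×10⁻⁸ mol L⁻¹

5.05×10⁻⁸ M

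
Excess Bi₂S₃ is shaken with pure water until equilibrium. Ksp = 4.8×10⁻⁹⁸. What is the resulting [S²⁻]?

Bi₂S₃(s) ⇌ 2 Bi³⁺(aq) + 3 S²⁻(aq)
Call the molar solubility s, so that [Bi³⁺] = 2s and [S²⁻] = 3s.
Ksp = [Bi³⁺]^2[S²⁻]^3 = (2s)^2 · (3s)^3 = 108s^5 = 4.8×10⁻⁹⁸
s = 1.3×10⁻²⁰ mol/L
[S²⁻] = 3s = 4.0×10⁻²⁰ mol/L

4.0×10⁻²⁰ M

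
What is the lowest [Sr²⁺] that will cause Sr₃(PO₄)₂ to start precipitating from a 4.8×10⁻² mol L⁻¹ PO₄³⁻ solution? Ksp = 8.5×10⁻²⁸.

7.2×10⁻⁹ M

A salt starts to precipitate once the ion product Q reaches its Ksp.
Sr₃(PO₄)₂(s) ⇌ 3 Sr²⁺(aq) + 2 PO₄³⁻(aq)
Ksp = [Sr²⁺]^3[PO₄³⁻]^2 = [Sr²⁺]^3(4.8×10⁻²)^2
[Sr²⁺]^3 = 8.5×10⁻²⁸ / (4.8×10⁻²)^2 = 3.7×10⁻²⁵
[Sr²⁺] = 7.2×10⁻⁹ mol L⁻¹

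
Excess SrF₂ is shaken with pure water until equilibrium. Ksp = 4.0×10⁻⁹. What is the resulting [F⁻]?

2.0×10⁻³ M

SrF₂(s) ⇌ Sr²⁺(aq) + 2 F⁻(aq)
For each mole of SrF₂ that dissolves per liter, [Sr²⁺] = s and [F⁻] = 2s; let s denote this solubility.
Ksp = [Sr²⁺][F⁻]^2 = s · (2s)^2 = 4s^3 = 4.0×10⁻⁹
s = 1.0×10⁻³ M
[F⁻] = 2s = 2.0×10⁻³ M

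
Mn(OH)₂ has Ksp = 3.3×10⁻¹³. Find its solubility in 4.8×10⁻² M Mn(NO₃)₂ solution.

1.3×10⁻⁶ M

Mn(OH)₂(s) ⇌ Mn²⁺(aq) + 2 OH⁻(aq)
Let s be the solubility of Mn(OH)₂ here. The common ion gives [Mn²⁺] ≈ 4.8×10⁻² M, and [OH⁻] = 2s.
Ksp = [Mn²⁺][OH⁻]^2 = (4.8×10⁻²)(2s)^2
(2s)^2 = 3.3×10⁻¹³ / (4.8×10⁻²) = 6.9×10⁻¹²
s = 1.3×10⁻⁶ M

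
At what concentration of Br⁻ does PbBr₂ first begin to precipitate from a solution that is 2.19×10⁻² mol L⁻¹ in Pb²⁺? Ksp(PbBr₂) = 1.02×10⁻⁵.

2.16×10⁻² M

The threshold for precipitation is Q = Ksp.
PbBr₂(s) ⇌ Pb²⁺(aq) + 2 Br⁻(aq)
Ksp = [Pb²⁺][Br⁻]^2 = [Br⁻]^2(2.19×10⁻²)
[Br⁻]^2 = 1.02×10⁻⁵ / (2.19×10⁻²) = 4.66×10⁻⁴
[Br⁻] = 2.16×10⁻² mol L⁻¹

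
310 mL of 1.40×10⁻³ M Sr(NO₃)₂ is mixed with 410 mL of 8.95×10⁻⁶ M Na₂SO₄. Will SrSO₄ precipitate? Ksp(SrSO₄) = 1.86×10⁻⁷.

No

After mixing, V = 310 mL + 410 mL = 720 mL.
[Sr²⁺] = (1.40×10⁻³)(310)/720 = 6.03×10⁻⁴ M
[SO₄²⁻] = (8.95×10⁻⁶)(410)/720 = 5.10×10⁻⁶ M
Q = [Sr²⁺][SO₄²⁻] = 3.07×10⁻⁹
Q = 3.07×10⁻⁹ < Ksp = 1.86×10⁻⁷, so the solution is unsaturated and no precipitate forms.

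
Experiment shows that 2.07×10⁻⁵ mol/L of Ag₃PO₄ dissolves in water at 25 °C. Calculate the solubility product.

Ag₃PO₄(s) ⇌ 3 Ag⁺(aq) + PO₄³⁻(aq)
If s mol/L of Ag₃PO₄ dissolves, [Ag⁺] = 3s and [PO₄³⁻] = s.
Ksp = [Ag⁺]^3[PO₄³⁻] = (3s)^3 · s = 27s^4
Ksp = 27 × (2.07×10⁻⁵)^4 = 4.96×10⁻¹⁸

Ksp = 4.96×10⁻¹⁸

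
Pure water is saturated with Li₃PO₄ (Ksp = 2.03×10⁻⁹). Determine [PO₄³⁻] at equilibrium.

Li₃PO₄(s) ⇌ 3 Li⁺(aq) + PO₄³⁻(aq)
For each mole of Li₃PO₄ that dissolves per liter, [Li⁺] = 3s and [PO₄³⁻] = s; let s denote this solubility.
Ksp = [Li⁺]^3[PO₄³⁻] = (3s)^3 · s = 27s^4 = 2.03×10⁻⁹
s = 2.94×10⁻³ mol/L
[PO₄³⁻] = s = 2.94×10⁻³ mol/L

2.94×10⁻³ M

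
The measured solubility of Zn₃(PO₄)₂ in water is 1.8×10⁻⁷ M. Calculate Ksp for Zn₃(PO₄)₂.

Ksp = 2.0×10⁻³²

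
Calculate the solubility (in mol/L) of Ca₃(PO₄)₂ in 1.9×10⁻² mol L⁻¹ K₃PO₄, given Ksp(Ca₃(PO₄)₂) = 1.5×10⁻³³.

5.4×10⁻¹¹ M

Ca₃(PO₄)₂(s) ⇌ 3 Ca²⁺(aq) + 2 PO₄³⁻(aq)
PO₄³⁻ is already present at 1.9×10⁻² mol L⁻¹. If s mol/L of Ca₃(PO₄)₂ dissolves, [Ca²⁺] = 3s while [PO₄³⁻] ≈ 1.9×10⁻² mol L⁻¹.
Ksp = [Ca²⁺]^3[PO₄³⁻]^2 = (3s)^3(1.9×10⁻²)^2
(3s)^3 = 1.5×10⁻³³ / (1.9×10⁻²)^2 = 4.2×10⁻³⁰
s = 5.4×10⁻¹¹ mol L⁻¹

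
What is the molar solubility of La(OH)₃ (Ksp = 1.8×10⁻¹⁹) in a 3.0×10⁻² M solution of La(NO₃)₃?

La(OH)₃(s) ⇌ La³⁺(aq) + 3 OH⁻(aq)
With La³⁺ already at 3.0×10⁻² M and s small, take [La³⁺] ≈ 3.0×10⁻² M and [OH⁻] = 3s.
Ksp = [La³⁺][OH⁻]^3 = (3.0×10⁻²)(3s)^3
(3s)^3 = 1.8×10⁻¹⁹ / (3.0×10⁻²) = 6.0×10⁻¹⁸
s = 6.1×10⁻⁷ M

6.1×10⁻⁷ M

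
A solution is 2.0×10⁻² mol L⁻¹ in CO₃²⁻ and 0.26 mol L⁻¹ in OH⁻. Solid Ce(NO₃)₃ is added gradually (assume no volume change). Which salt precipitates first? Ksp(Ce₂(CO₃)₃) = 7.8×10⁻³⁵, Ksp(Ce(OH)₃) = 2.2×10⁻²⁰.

Ce(OH)₃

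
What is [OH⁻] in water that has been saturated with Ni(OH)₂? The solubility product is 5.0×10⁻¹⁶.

1.0×10⁻⁵ M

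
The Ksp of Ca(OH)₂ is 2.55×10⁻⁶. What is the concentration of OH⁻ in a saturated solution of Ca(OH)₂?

1.72×10⁻² M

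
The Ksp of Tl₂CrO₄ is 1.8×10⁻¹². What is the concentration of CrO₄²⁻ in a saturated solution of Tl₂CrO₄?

7.7×10⁻⁵ M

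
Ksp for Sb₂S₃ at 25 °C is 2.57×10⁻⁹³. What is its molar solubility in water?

1.19×10⁻¹⁹ M

Sb₂S₃(s) ⇌ 2 Sb³⁺(aq) + 3 S²⁻(aq)
With molar solubility s: [Sb³⁺] = 2s, [S²⁻] = 3s.
Ksp = [Sb³⁺]^2[S²⁻]^3 = (2s)^2 · (3s)^3 = 108s^5
108s^5 = 2.57×10⁻⁹³  ⇒  s^5 = 2.38×10⁻⁹⁵
s = 1.19×10⁻¹⁹ mol L⁻¹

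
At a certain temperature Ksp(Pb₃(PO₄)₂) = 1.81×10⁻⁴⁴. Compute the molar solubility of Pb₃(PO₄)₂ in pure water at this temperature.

7.00×10⁻¹⁰ M

Pb₃(PO₄)₂(s) ⇌ 3 Pb²⁺(aq) + 2 PO₄³⁻(aq)
With molar solubility s: [Pb²⁺] = 3s, [PO₄³⁻] = 2s.
Ksp = [Pb²⁺]^3[PO₄³⁻]^2 = (3s)^3 · (2s)^2 = 108s^5
108s^5 = 1.81×10⁻⁴⁴  ⇒  s^5 = 1.68×10⁻⁴⁶
s = 7.00×10⁻¹⁰ M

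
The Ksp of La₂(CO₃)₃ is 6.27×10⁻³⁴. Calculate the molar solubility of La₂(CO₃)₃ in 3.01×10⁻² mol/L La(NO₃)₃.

La₂(CO₃)₃(s) ⇌ 2 La³⁺(aq) + 3 CO₃²⁻(aq)
Let s be the solubility of La₂(CO₃)₃ here. The common ion gives [La³⁺] ≈ 3.01×10⁻² mol/L, and [CO₃²⁻] = 3s.
Ksp = [La³⁺]^2[CO₃²⁻]^3 = (3.01×10⁻²)^2(3s)^3
(3s)^3 = 6.27×10⁻³⁴ / (3.01×10⁻²)^2 = 6.92×10⁻³¹
s = 2.95×10⁻¹¹ mol/L

2.95×10⁻¹¹ M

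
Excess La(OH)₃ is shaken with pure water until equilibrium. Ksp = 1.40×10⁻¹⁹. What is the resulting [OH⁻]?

2.55×10⁻⁵ M

La(OH)₃(s) ⇌ La³⁺(aq) + 3 OH⁻(aq)
Let s be the molar solubility. Then [La³⁺] = s and [OH⁻] = 3s.
Ksp = [La³⁺][OH⁻]^3 = s · (3s)^3 = 27s^4 = 1.40×10⁻¹⁹
s = 8.49×10⁻⁶ mol L⁻¹
[OH⁻] = 3s = 2.55×10⁻⁵ mol L⁻¹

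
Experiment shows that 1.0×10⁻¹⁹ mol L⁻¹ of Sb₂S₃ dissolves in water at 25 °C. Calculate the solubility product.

Ksp = 1.1×10⁻⁹³

Sb₂S₃(s) ⇌ 2 Sb³⁺(aq) + 3 S²⁻(aq)
For each mole of Sb₂S₃ that dissolves per liter, [Sb³⁺] = 2s and [S²⁻] = 3s; let s denote this solubility.
Ksp = [Sb³⁺]^2[S²⁻]^3 = (2s)^2 · (3s)^3 = 108s^5
Ksp = 108 × (1.0×10⁻¹⁹)^5 = 1.1×10⁻⁹³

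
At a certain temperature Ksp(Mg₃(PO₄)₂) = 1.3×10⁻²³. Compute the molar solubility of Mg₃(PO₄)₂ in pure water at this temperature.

Mg₃(PO₄)₂(s) ⇌ 3 Mg²⁺(aq) + 2 PO₄³⁻(aq)
Call the molar solubility s, so that [Mg²⁺] = 3s and [PO₄³⁻] = 2s.
Ksp = [Mg²⁺]^3[PO₄³⁻]^2 = (3s)^3 · (2s)^2 = 108s^5
108s^5 = 1.3×10⁻²³  ⇒  s^5 = 1.2×10⁻²⁵
s = 1.0×10⁻⁵ mol L⁻¹

1.0×10⁻⁵ M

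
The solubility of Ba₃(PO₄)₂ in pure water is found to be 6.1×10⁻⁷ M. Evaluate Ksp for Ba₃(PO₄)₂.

Ksp = 9.1×10⁻³⁰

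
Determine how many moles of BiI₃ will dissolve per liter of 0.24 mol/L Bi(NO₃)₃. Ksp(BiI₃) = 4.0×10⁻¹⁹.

BiI₃(s) ⇌ Bi³⁺(aq) + 3 I⁻(aq)
Let s be the solubility of BiI₃ here. The common ion gives [Bi³⁺] ≈ 0.24 mol/L, and [I⁻] = 3s.
Ksp = [Bi³⁺][I⁻]^3 = (0.24)(3s)^3
(3s)^3 = 4.0×10⁻¹⁹ / (0.24) = 1.7×10⁻¹⁸
s = 4.0×10⁻⁷ mol/L

4.0×10⁻⁷ M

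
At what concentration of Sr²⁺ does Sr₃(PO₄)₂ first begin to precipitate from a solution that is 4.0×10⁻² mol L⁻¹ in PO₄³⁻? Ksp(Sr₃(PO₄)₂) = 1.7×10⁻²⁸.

4.7×10⁻⁹ M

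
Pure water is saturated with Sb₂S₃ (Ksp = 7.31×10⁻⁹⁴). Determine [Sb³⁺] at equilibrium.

1.85×10⁻¹⁹ M

Sb₂S₃(s) ⇌ 2 Sb³⁺(aq) + 3 S²⁻(aq)
Call the molar solubility s, so that [Sb³⁺] = 2s and [S²⁻] = 3s.
Ksp = [Sb³⁺]^2[S²⁻]^3 = (2s)^2 · (3s)^3 = 108s^5 = 7.31×10⁻⁹⁴
s = 9.25×10⁻²⁰ M
[Sb³⁺] = 2s = 1.85×10⁻¹⁹ M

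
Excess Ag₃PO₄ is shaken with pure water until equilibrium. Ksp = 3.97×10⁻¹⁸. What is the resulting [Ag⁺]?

5.87×10⁻⁵ M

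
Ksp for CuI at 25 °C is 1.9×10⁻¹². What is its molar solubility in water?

CuI(s) ⇌ Cu⁺(aq) + I⁻(aq)
For each mole of CuI that dissolves per liter, [Cu⁺] = s and [I⁻] = s; let s denote this solubility.
Ksp = [Cu⁺][I⁻] = s · s = s^2
s^2 = 1.9×10⁻¹²
s = 1.4×10⁻⁶ mol L⁻¹

1.4×10⁻⁶ M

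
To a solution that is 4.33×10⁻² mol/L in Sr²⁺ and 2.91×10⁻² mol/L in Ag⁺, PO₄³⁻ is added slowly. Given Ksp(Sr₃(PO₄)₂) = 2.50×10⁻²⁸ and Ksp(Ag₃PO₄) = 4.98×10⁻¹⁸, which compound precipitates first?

Ag₃PO₄

Precipitation of each salt begins when its ion product equals Ksp.
For Sr₃(PO₄)₂: [PO₄³⁻] = (Ksp/[Sr²⁺]^3)^(1/2) = 1.75×10⁻¹² mol/L
For Ag₃PO₄: [PO₄³⁻] = (Ksp/[Ag⁺]^3) = 2.02×10⁻¹³ mol/L
The smaller threshold [PO₄³⁻] is reached first, so Ag₃PO₄ precipitates first.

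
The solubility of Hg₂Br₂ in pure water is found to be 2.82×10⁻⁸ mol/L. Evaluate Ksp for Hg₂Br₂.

Ksp = 8.97×10⁻²³

Hg₂Br₂(s) ⇌ Hg₂²⁺(aq) + 2 Br⁻(aq)
With molar solubility s: [Hg₂²⁺] = s, [Br⁻] = 2s.
Ksp = [Hg₂²⁺][Br⁻]^2 = s · (2s)^2 = 4s^3
Ksp = 4 × (2.82×10⁻⁸)^3 = 8.97×10⁻²³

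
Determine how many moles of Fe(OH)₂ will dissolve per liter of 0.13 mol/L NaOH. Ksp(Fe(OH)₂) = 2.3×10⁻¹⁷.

Fe(OH)₂(s) ⇌ Fe²⁺(aq) + 2 OH⁻(aq)
Let s be the solubility of Fe(OH)₂ here. The common ion gives [OH⁻] ≈ 0.13 mol/L, and [Fe²⁺] = s.
Ksp = [Fe²⁺][OH⁻]^2 = s(0.13)^2
s = 2.3×10⁻¹⁷ / (0.13)^2 = 1.4×10⁻¹⁵
s = 1.4×10⁻¹⁵ mol/L

1.4×10⁻¹⁵ M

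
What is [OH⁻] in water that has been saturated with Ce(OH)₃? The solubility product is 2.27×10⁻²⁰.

1.62×10⁻⁵ M

Ce(OH)₃(s) ⇌ Ce³⁺(aq) + 3 OH⁻(aq)
For each mole of Ce(OH)₃ that dissolves per liter, [Ce³⁺] = s and [OH⁻] = 3s; let s denote this solubility.
Ksp = [Ce³⁺][OH⁻]^3 = s · (3s)^3 = 27s^4 = 2.27×10⁻²⁰
s = 5.38×10⁻⁶ mol/L
[OH⁻] = 3s = 1.62×10⁻⁵ mol/L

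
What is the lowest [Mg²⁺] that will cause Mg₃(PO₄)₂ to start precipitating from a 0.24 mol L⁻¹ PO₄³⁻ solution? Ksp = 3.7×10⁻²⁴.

4.0×10⁻⁸ M

Each salt precipitates once Q = Ksp for that salt.
Mg₃(PO₄)₂(s) ⇌ 3 Mg²⁺(aq) + 2 PO₄³⁻(aq)
Ksp = [Mg²⁺]^3[PO₄³⁻]^2 = [Mg²⁺]^3(0.24)^2
[Mg²⁺]^3 = 3.7×10⁻²⁴ / (0.24)^2 = 6.4×10⁻²³
[Mg²⁺] = 4.0×10⁻⁸ mol L⁻¹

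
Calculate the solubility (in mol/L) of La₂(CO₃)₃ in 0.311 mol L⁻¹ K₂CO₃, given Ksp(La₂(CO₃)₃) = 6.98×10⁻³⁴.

7.62×10⁻¹⁷ M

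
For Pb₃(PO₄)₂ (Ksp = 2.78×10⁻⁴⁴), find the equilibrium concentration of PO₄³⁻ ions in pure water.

1.52×10⁻⁹ M

Pb₃(PO₄)₂(s) ⇌ 3 Pb²⁺(aq) + 2 PO₄³⁻(aq)
With molar solubility s: [Pb²⁺] = 3s, [PO₄³⁻] = 2s.
Ksp = [Pb²⁺]^3[PO₄³⁻]^2 = (3s)^3 · (2s)^2 = 108s^5 = 2.78×10⁻⁴⁴
s = 7.62×10⁻¹⁰ mol/L
[PO₄³⁻] = 2s = 1.52×10⁻⁹ mol/L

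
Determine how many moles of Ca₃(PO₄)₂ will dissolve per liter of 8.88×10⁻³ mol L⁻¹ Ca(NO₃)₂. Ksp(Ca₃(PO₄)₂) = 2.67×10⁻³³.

Ca₃(PO₄)₂(s) ⇌ 3 Ca²⁺(aq) + 2 PO₄³⁻(aq)
Ca²⁺ is already present at 8.88×10⁻³ mol L⁻¹. If s mol/L of Ca₃(PO₄)₂ dissolves, [PO₄³⁻] = 2s while [Ca²⁺] ≈ 8.88×10⁻³ mol L⁻¹.
Ksp = [Ca²⁺]^3[PO₄³⁻]^2 = (8.88×10⁻³)^3(2s)^2
(2s)^2 = 2.67×10⁻³³ / (8.88×10⁻³)^3 = 3.81×10⁻²⁷
s = 3.09×10⁻¹⁴ mol L⁻¹

3.09×10⁻¹⁴ M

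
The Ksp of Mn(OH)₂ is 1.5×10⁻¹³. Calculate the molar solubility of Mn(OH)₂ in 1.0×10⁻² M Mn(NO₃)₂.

1.9×10⁻⁶ M

Mn(OH)₂(s) ⇌ Mn²⁺(aq) + 2 OH⁻(aq)
Let s be the solubility of Mn(OH)₂ here. The common ion gives [Mn²⁺] ≈ 1.0×10⁻² M, and [OH⁻] = 2s.
Ksp = [Mn²⁺][OH⁻]^2 = (1.0×10⁻²)(2s)^2
(2s)^2 = 1.5×10⁻¹³ / (1.0×10⁻²) = 1.5×10⁻¹¹
s = 1.9×10⁻⁶ M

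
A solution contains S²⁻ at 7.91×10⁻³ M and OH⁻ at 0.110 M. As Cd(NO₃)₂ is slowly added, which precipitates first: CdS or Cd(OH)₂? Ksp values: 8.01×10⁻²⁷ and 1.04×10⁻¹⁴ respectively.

Precipitation begins when Q = Ksp.
For CdS: [Cd²⁺] = (Ksp/[S²⁻]) = 1.01×10⁻²⁴ M
For Cd(OH)₂: [Cd²⁺] = (Ksp/[OH⁻]^2) = 8.60×10⁻¹³ M
The smaller threshold [Cd²⁺] is reached first, so CdS precipitates first.

CdS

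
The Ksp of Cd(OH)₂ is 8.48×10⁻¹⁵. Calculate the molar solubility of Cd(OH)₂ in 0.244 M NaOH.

1.42×10⁻¹³ M

Cd(OH)₂(s) ⇌ Cd²⁺(aq) + 2 OH⁻(aq)
The solution already contains OH⁻ at 0.244 M. Let s be the molar solubility of Cd(OH)₂.
[OH⁻] ≈ 0.244 M (common ion dominates); [Cd²⁺] = s.
Ksp = [Cd²⁺][OH⁻]^2 = s(0.244)^2
s = 8.48×10⁻¹⁵ / (0.244)^2 = 1.42×10⁻¹³
s = 1.42×10⁻¹³ M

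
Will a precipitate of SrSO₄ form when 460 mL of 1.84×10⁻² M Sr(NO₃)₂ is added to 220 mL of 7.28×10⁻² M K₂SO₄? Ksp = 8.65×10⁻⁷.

Total volume after mixing = 460 + 220 = 680 mL.
[Sr²⁺] = (1.84×10⁻²)(460)/680 = 1.24×10⁻² M
[SO₄²⁻] = (7.28×10⁻²)(220)/680 = 2.36×10⁻² M
Q = [Sr²⁺][SO₄²⁻] = 2.93×10⁻⁴
Q = 2.93×10⁻⁴ > Ksp = 8.65×10⁻⁷, so the solution is supersaturated and SrSO₄ precipitates.

Yes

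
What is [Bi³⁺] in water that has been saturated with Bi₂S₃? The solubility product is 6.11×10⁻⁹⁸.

2.83×10⁻²⁰ M

Bi₂S₃(s) ⇌ 2 Bi³⁺(aq) + 3 S²⁻(aq)
With molar solubility s: [Bi³⁺] = 2s, [S²⁻] = 3s.
Ksp = [Bi³⁺]^2[S²⁻]^3 = (2s)^2 · (3s)^3 = 108s^5 = 6.11×10⁻⁹⁸
s = 1.41×10⁻²⁰ mol L⁻¹
[Bi³⁺] = 2s = 2.83×10⁻²⁰ mol L⁻¹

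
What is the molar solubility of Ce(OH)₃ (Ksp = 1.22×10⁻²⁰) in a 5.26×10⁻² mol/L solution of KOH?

Ce(OH)₃(s) ⇌ Ce³⁺(aq) + 3 OH⁻(aq)
The solution already contains OH⁻ at 5.26×10⁻² mol/L. Let s be the molar solubility of Ce(OH)₃.
[OH⁻] ≈ 5.26×10⁻² mol/L (common ion dominates); [Ce³⁺] = s.
Ksp = [Ce³⁺][OH⁻]^3 = s(5.26×10⁻²)^3
s = 1.22×10⁻²⁰ / (5.26×10⁻²)^3 = 8.38×10⁻¹⁷
s = 8.38×10⁻¹⁷ mol/L

8.38×10⁻¹⁷ M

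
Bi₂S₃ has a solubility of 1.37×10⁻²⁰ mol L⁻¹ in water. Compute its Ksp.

Bi₂S₃(s) ⇌ 2 Bi³⁺(aq) + 3 S²⁻(aq)
With molar solubility s: [Bi³⁺] = 2s, [S²⁻] = 3s.
Ksp = [Bi³⁺]^2[S²⁻]^3 = (2s)^2 · (3s)^3 = 108s^5
Ksp = 108 × (1.37×10⁻²⁰)^5 = 5.21×10⁻⁹⁸

Ksp = 5.21×10⁻⁹⁸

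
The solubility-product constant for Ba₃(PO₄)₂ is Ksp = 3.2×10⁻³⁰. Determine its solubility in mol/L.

Ba₃(PO₄)₂(s) ⇌ 3 Ba²⁺(aq) + 2 PO₄³⁻(aq)
Let s be the molar solubility. Then [Ba²⁺] = 3s and [PO₄³⁻] = 2s.
Ksp = [Ba²⁺]^3[PO₄³⁻]^2 = (3s)^3 · (2s)^2 = 108s^5
108s^5 = 3.2×10⁻³⁰  ⇒  s^5 = 3.0×10⁻³²
s = (3.0×10⁻³²)^(1/5) = 4.9×10⁻⁷ mol L⁻¹

4.9×10⁻⁷ M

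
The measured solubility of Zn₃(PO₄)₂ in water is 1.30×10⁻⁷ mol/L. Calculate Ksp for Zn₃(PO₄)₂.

Zn₃(PO₄)₂(s) ⇌ 3 Zn²⁺(aq) + 2 PO₄³⁻(aq)
For each mole of Zn₃(PO₄)₂ that dissolves per liter, [Zn²⁺] = 3s and [PO₄³⁻] = 2s; let s denote this solubility.
Ksp = [Zn²⁺]^3[PO₄³⁻]^2 = (3s)^3 · (2s)^2 = 108s^5
Ksp = 108 × (1.30×10⁻⁷)^5 = 4.01×10⁻³³

Ksp = 4.01×10⁻³³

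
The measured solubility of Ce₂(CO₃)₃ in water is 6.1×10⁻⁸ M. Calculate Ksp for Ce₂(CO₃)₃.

Ksp = 9.1×10⁻³⁵

Ce₂(CO₃)₃(s) ⇌ 2 Ce³⁺(aq) + 3 CO₃²⁻(aq)
With molar solubility s: [Ce³⁺] = 2s, [CO₃²⁻] = 3s.
Ksp = [Ce³⁺]^2[CO₃²⁻]^3 = (2s)^2 · (3s)^3 = 108s^5
Ksp = 108 × (6.1×10⁻⁸)^5 = 9.1×10⁻³⁵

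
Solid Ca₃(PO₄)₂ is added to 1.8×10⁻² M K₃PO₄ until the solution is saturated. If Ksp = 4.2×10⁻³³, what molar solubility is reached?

Ca₃(PO₄)₂(s) ⇌ 3 Ca²⁺(aq) + 2 PO₄³⁻(aq)
PO₄³⁻ is already present at 1.8×10⁻² M. If s mol/L of Ca₃(PO₄)₂ dissolves, [Ca²⁺] = 3s while [PO₄³⁻] ≈ 1.8×10⁻² M.
Ksp = [Ca²⁺]^3[PO₄³⁻]^2 = (3s)^3(1.8×10⁻²)^2
(3s)^3 = 4.2×10⁻³³ / (1.8×10⁻²)^2 = 1.3×10⁻²⁹
s = 7.8×10⁻¹¹ M

7.8×10⁻¹¹ M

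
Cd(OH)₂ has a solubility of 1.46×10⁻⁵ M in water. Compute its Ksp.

Ksp = 1.24×10⁻¹⁴

Cd(OH)₂(s) ⇌ Cd²⁺(aq) + 2 OH⁻(aq)
Call the molar solubility s, so that [Cd²⁺] = s and [OH⁻] = 2s.
Ksp = [Cd²⁺][OH⁻]^2 = s · (2s)^2 = 4s^3
Ksp = 4 × (1.46×10⁻⁵)^3 = 1.24×10⁻¹⁴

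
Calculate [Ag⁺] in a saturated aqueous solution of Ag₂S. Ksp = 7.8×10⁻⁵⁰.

5.4×10⁻¹⁷ M

Ag₂S(s) ⇌ 2 Ag⁺(aq) + S²⁻(aq)
Let s be the molar solubility. Then [Ag⁺] = 2s and [S²⁻] = s.
Ksp = [Ag⁺]^2[S²⁻] = (2s)^2 · s = 4s^3 = 7.8×10⁻⁵⁰
s = 2.7×10⁻¹⁷ mol L⁻¹
[Ag⁺] = 2s = 5.4×10⁻¹⁷ mol L⁻¹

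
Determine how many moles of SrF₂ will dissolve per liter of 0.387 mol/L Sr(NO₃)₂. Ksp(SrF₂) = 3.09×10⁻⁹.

4.47×10⁻⁵ M

SrF₂(s) ⇌ Sr²⁺(aq) + 2 F⁻(aq)
Let s be the solubility of SrF₂ here. The common ion gives [Sr²⁺] ≈ 0.387 mol/L, and [F⁻] = 2s.
Ksp = [Sr²⁺][F⁻]^2 = (0.387)(2s)^2
(2s)^2 = 3.09×10⁻⁹ / (0.387) = 7.98×10⁻⁹
s = 4.47×10⁻⁵ mol/L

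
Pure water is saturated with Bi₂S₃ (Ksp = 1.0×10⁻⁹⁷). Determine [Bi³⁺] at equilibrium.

3.1×10⁻²⁰ M

Bi₂S₃(s) ⇌ 2 Bi³⁺(aq) + 3 S²⁻(aq)
For each mole of Bi₂S₃ that dissolves per liter, [Bi³⁺] = 2s and [S²⁻] = 3s; let s denote this solubility.
Ksp = [Bi³⁺]^2[S²⁻]^3 = (2s)^2 · (3s)^3 = 108s^5 = 1.0×10⁻⁹⁷
s = 1.6×10⁻²⁰ mol/L
[Bi³⁺] = 2s = 3.1×10⁻²⁰ mol/L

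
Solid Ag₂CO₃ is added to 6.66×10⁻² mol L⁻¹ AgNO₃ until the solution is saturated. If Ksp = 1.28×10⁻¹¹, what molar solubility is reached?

2.89×10⁻⁹ M

Ag₂CO₃(s) ⇌ 2 Ag⁺(aq) + CO₃²⁻(aq)
With Ag⁺ already at 6.66×10⁻² mol L⁻¹ and s small, take [Ag⁺] ≈ 6.66×10⁻² mol L⁻¹ and [CO₃²⁻] = s.
Ksp = [Ag⁺]^2[CO₃²⁻] = (6.66×10⁻²)^2s
s = 1.28×10⁻¹¹ / (6.66×10⁻²)^2 = 2.89×10⁻⁹
s = 2.89×10⁻⁹ mol L⁻¹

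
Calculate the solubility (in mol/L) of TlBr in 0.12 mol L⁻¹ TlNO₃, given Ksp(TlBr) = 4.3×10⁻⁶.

TlBr(s) ⇌ Tl⁺(aq) + Br⁻(aq)
Let s be the solubility of TlBr here. The common ion gives [Tl⁺] ≈ 0.12 mol L⁻¹, and [Br⁻] = s.
Ksp = [Tl⁺][Br⁻] = (0.12)s
s = 4.3×10⁻⁶ / (0.12) = 3.6×10⁻⁵
s = 3.6×10⁻⁵ mol L⁻¹

3.6×10⁻⁵ M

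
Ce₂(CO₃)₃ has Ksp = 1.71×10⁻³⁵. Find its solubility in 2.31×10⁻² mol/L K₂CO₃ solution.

5.89×10⁻¹⁶ M

Ce₂(CO₃)₃(s) ⇌ 2 Ce³⁺(aq) + 3 CO₃²⁻(aq)
The solution already contains CO₃²⁻ at 2.31×10⁻² mol/L. Let s be the molar solubility of Ce₂(CO₃)₃.
[CO₃²⁻] ≈ 2.31×10⁻² mol/L (common ion dominates); [Ce³⁺] = 2s.
Ksp = [Ce³⁺]^2[CO₃²⁻]^3 = (2s)^2(2.31×10⁻²)^3
(2s)^2 = 1.71×10⁻³⁵ / (2.31×10⁻²)^3 = 1.39×10⁻³⁰
s = 5.89×10⁻¹⁶ mol/L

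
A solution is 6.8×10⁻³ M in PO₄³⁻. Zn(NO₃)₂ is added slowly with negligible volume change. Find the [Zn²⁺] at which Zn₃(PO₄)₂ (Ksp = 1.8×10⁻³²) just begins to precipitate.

7.3×10⁻¹⁰ M

Precipitation begins when Q = Ksp.
Zn₃(PO₄)₂(s) ⇌ 3 Zn²⁺(aq) + 2 PO₄³⁻(aq)
Ksp = [Zn²⁺]^3[PO₄³⁻]^2 = [Zn²⁺]^3(6.8×10⁻³)^2
[Zn²⁺]^3 = 1.8×10⁻³² / (6.8×10⁻³)^2 = 3.9×10⁻²⁸
[Zn²⁺] = 7.3×10⁻¹⁰ M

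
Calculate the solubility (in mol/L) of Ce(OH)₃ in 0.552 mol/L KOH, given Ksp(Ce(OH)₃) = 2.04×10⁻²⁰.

1.21×10⁻¹⁹ M

Ce(OH)₃(s) ⇌ Ce³⁺(aq) + 3 OH⁻(aq)
With OH⁻ already at 0.552 mol/L and s small, take [OH⁻] ≈ 0.552 mol/L and [Ce³⁺] = s.
Ksp = [Ce³⁺][OH⁻]^3 = s(0.552)^3
s = 2.04×10⁻²⁰ / (0.552)^3 = 1.21×10⁻¹⁹
s = 1.21×10⁻¹⁹ mol/L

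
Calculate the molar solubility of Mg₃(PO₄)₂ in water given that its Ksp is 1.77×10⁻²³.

1.10×10⁻⁵ M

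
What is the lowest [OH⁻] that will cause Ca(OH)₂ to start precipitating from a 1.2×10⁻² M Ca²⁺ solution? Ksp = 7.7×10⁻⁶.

2.5×10⁻² M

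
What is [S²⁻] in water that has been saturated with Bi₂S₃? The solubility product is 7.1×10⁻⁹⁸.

4.4×10⁻²⁰ M

Bi₂S₃(s) ⇌ 2 Bi³⁺(aq) + 3 S²⁻(aq)
With molar solubility s: [Bi³⁺] = 2s, [S²⁻] = 3s.
Ksp = [Bi³⁺]^2[S²⁻]^3 = (2s)^2 · (3s)^3 = 108s^5 = 7.1×10⁻⁹⁸
s = 1.5×10⁻²⁰ mol/L
[S²⁻] = 3s = 4.4×10⁻²⁰ mol/L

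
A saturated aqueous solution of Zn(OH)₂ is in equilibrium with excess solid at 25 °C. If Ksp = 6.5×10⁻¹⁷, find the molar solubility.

Zn(OH)₂(s) ⇌ Zn²⁺(aq) + 2 OH⁻(aq)
For each mole of Zn(OH)₂ that dissolves per liter, [Zn²⁺] = s and [OH⁻] = 2s; let s denote this solubility.
Ksp = [Zn²⁺][OH⁻]^2 = s · (2s)^2 = 4s^3
4s^3 = 6.5×10⁻¹⁷  ⇒  s^3 = 1.6×10⁻¹⁷
s = 2.5×10⁻⁶ mol L⁻¹

2.5×10⁻⁶ M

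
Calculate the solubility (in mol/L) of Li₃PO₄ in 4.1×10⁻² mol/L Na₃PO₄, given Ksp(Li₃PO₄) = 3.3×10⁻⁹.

Li₃PO₄(s) ⇌ 3 Li⁺(aq) + PO₄³⁻(aq)
PO₄³⁻ is already present at 4.1×10⁻² mol/L. If s mol/L of Li₃PO₄ dissolves, [Li⁺] = 3s while [PO₄³⁻] ≈ 4.1×10⁻² mol/L.
Ksp = [Li⁺]^3[PO₄³⁻] = (3s)^3(4.1×10⁻²)
(3s)^3 = 3.3×10⁻⁹ / (4.1×10⁻²) = 8.0×10⁻⁸
s = 1.4×10⁻³ mol/L

1.4×10⁻³ M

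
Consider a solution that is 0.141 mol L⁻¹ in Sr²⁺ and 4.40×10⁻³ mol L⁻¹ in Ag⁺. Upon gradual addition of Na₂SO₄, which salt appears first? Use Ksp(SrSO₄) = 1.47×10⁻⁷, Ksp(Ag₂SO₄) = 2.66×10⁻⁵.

A salt starts to precipitate once the ion product Q reaches its Ksp.
For SrSO₄: [SO₄²⁻] = (Ksp/[Sr²⁺]) = 1.04×10⁻⁶ mol L⁻¹
For Ag₂SO₄: [SO₄²⁻] = (Ksp/[Ag⁺]^2) = 1.37 mol L⁻¹
SrSO₄ requires the lower [SO₄²⁻], so it precipitates first.

SrSO₄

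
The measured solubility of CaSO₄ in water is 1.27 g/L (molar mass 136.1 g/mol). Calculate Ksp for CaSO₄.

Convert to molarity: s = 1.27 / 136.1 = 9.3314×10⁻³ mol/L
CaSO₄(s) ⇌ Ca²⁺(aq) + SO₄²⁻(aq)
Call the molar solubility s, so that [Ca²⁺] = s and [SO₄²⁻] = s.
Ksp = [Ca²⁺][SO₄²⁻] = s · s = s^2
Ksp = (9.3314×10⁻³)^2 = 8.71×10⁻⁵

Ksp = 8.71×10⁻⁵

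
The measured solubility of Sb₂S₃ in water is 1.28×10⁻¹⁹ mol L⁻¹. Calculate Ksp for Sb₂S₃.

Sb₂S₃(s) ⇌ 2 Sb³⁺(aq) + 3 S²⁻(aq)
Call the molar solubility s, so that [Sb³⁺] = 2s and [S²⁻] = 3s.
Ksp = [Sb³⁺]^2[S²⁻]^3 = (2s)^2 · (3s)^3 = 108s^5
Ksp = 108 × (1.28×10⁻¹⁹)^5 = 3.71×10⁻⁹³

Ksp = 3.71×10⁻⁹³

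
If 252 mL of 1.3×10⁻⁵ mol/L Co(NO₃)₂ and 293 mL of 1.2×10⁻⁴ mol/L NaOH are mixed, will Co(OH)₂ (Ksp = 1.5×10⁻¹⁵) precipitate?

Total volume after mixing = 252 + 293 = 545 mL.
[Co²⁺] = (1.3×10⁻⁵)(252)/545 = 6.0×10⁻⁶ mol/L
[OH⁻] = (1.2×10⁻⁴)(293)/545 = 6.5×10⁻⁵ mol/L
Q = [Co²⁺][OH⁻]^2 = 2.5×10⁻¹⁴
Because Q > Ksp (2.5×10⁻¹⁴ vs 1.5×10⁻¹⁵), a precipitate of Co(OH)₂ forms.

Yes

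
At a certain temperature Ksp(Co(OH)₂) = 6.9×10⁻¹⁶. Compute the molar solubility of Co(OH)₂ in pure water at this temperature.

5.6×10⁻⁶ M

Co(OH)₂(s) ⇌ Co²⁺(aq) + 2 OH⁻(aq)
Let s be the molar solubility. Then [Co²⁺] = s and [OH⁻] = 2s.
Ksp = [Co²⁺][OH⁻]^2 = s · (2s)^2 = 4s^3
4s^3 = 6.9×10⁻¹⁶  ⇒  s^3 = 1.7×10⁻¹⁶
s = 5.6×10⁻⁶ mol L⁻¹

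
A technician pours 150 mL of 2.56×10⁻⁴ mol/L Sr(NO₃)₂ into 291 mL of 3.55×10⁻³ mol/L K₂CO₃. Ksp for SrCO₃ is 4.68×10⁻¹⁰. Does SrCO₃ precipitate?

Yes

Total volume after mixing = 150 + 291 = 441 mL.
[Sr²⁺] = (2.56×10⁻⁴)(150)/441 = 8.71×10⁻⁵ mol/L
[CO₃²⁻] = (3.55×10⁻³)(291)/441 = 2.34×10⁻³ mol/L
Q = [Sr²⁺][CO₃²⁻] = 2.04×10⁻⁷
Since Q (2.04×10⁻⁷) exceeds Ksp (4.68×10⁻¹⁰), SrCO₃ will precipitate.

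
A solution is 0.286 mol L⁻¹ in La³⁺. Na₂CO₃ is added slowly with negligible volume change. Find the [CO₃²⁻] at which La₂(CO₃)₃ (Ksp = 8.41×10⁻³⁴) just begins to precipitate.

A salt starts to precipitate once the ion product Q reaches its Ksp.
La₂(CO₃)₃(s) ⇌ 2 La³⁺(aq) + 3 CO₃²⁻(aq)
Ksp = [La³⁺]^2[CO₃²⁻]^3 = [CO₃²⁻]^3(0.286)^2
[CO₃²⁻]^3 = 8.41×10⁻³⁴ / (0.286)^2 = 1.03×10⁻³²
[CO₃²⁻] = 2.17×10⁻¹¹ mol L⁻¹

2.17×10⁻¹¹ M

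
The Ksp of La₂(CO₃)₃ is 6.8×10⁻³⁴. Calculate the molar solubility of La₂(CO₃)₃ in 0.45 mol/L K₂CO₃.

La₂(CO₃)₃(s) ⇌ 2 La³⁺(aq) + 3 CO₃²⁻(aq)
Let s be the solubility of La₂(CO₃)₃ here. The common ion gives [CO₃²⁻] ≈ 0.45 mol/L, and [La³⁺] = 2s.
Ksp = [La³⁺]^2[CO₃²⁻]^3 = (2s)^2(0.45)^3
(2s)^2 = 6.8×10⁻³⁴ / (0.45)^3 = 7.5×10⁻³³
s = 4.3×10⁻¹⁷ mol/L

4.3×10⁻¹⁷ M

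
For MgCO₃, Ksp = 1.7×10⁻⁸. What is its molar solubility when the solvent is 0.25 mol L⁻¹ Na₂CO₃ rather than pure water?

6.8×10⁻⁸ M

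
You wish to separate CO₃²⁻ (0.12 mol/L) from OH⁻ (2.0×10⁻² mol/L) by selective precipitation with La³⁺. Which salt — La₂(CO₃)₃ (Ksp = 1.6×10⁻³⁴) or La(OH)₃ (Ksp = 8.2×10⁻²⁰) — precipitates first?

Precipitation begins when Q = Ksp.
For La₂(CO₃)₃: [La³⁺] = (Ksp/[CO₃²⁻]^3)^(1/2) = 3.0×10⁻¹⁶ mol/L
For La(OH)₃: [La³⁺] = (Ksp/[OH⁻]^3) = 1.0×10⁻¹⁴ mol/L
Since La₂(CO₃)₃ needs less La³⁺ to reach saturation, it precipitates first.

La₂(CO₃)₃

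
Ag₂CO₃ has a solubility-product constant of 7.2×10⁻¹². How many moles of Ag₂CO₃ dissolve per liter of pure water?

Ag₂CO₃(s) ⇌ 2 Ag⁺(aq) + CO₃²⁻(aq)
With molar solubility s: [Ag⁺] = 2s, [CO₃²⁻] = s.
Ksp = [Ag⁺]^2[CO₃²⁻] = (2s)^2 · s = 4s^3
4s^3 = 7.2×10⁻¹²  ⇒  s^3 = 1.8×10⁻¹²
s = 1.2×10⁻⁴ mol L⁻¹

1.2×10⁻⁴ M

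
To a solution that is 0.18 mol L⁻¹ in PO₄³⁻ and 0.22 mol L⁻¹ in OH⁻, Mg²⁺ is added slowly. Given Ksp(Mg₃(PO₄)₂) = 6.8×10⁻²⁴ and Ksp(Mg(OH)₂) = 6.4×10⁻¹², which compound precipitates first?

Precipitation begins when Q = Ksp.
For Mg₃(PO₄)₂: [Mg²⁺] = (Ksp/[PO₄³⁻]^2)^(1/3) = 5.9×10⁻⁸ mol L⁻¹
For Mg(OH)₂: [Mg²⁺] = (Ksp/[OH⁻]^2) = 1.3×10⁻¹⁰ mol L⁻¹
The smaller threshold [Mg²⁺] is reached first, so Mg(OH)₂ precipitates first.

Mg(OH)₂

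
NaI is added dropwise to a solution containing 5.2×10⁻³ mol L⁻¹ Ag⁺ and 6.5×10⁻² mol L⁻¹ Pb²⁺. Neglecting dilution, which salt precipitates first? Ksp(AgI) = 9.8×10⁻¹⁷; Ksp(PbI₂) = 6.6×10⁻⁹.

The threshold for precipitation is Q = Ksp.
For AgI: [I⁻] = (Ksp/[Ag⁺]) = 1.9×10⁻¹⁴ mol L⁻¹
For PbI₂: [I⁻] = (Ksp/[Pb²⁺])^(1/2) = 3.2×10⁻⁴ mol L⁻¹
The smaller threshold [I⁻] is reached first, so AgI precipitates first.

AgI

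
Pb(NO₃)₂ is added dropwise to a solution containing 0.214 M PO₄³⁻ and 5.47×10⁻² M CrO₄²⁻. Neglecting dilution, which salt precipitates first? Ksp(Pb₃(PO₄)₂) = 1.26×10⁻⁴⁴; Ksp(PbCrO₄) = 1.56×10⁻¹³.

Each salt precipitates once Q = Ksp for that salt.
For Pb₃(PO₄)₂: [Pb²⁺] = (Ksp/[PO₄³⁻]^2)^(1/3) = 6.50×10⁻¹⁵ M
For PbCrO₄: [Pb²⁺] = (Ksp/[CrO₄²⁻]) = 2.85×10⁻¹² M
The smaller threshold [Pb²⁺] is reached first, so Pb₃(PO₄)₂ precipitates first.

Pb₃(PO₄)₂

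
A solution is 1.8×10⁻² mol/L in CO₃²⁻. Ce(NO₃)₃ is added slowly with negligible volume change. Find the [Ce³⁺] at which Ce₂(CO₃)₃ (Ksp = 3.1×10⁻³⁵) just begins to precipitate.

2.3×10⁻¹⁵ M

A salt starts to precipitate once the ion product Q reaches its Ksp.
Ce₂(CO₃)₃(s) ⇌ 2 Ce³⁺(aq) + 3 CO₃²⁻(aq)
Ksp = [Ce³⁺]^2[CO₃²⁻]^3 = [Ce³⁺]^2(1.8×10⁻²)^3
[Ce³⁺]^2 = 3.1×10⁻³⁵ / (1.8×10⁻²)^3 = 5.3×10⁻³⁰
[Ce³⁺] = 2.3×10⁻¹⁵ mol/L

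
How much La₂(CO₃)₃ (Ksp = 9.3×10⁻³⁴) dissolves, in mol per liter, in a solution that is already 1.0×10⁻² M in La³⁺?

7.0×10⁻¹¹ M

La₂(CO₃)₃(s) ⇌ 2 La³⁺(aq) + 3 CO₃²⁻(aq)
With La³⁺ already at 1.0×10⁻² M and s small, take [La³⁺] ≈ 1.0×10⁻² M and [CO₃²⁻] = 3s.
Ksp = [La³⁺]^2[CO₃²⁻]^3 = (1.0×10⁻²)^2(3s)^3
(3s)^3 = 9.3×10⁻³⁴ / (1.0×10⁻²)^2 = 9.3×10⁻³⁰
s = 7.0×10⁻¹¹ M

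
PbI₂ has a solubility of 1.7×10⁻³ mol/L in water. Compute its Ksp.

Ksp = 2.0×10⁻⁸

PbI₂(s) ⇌ Pb²⁺(aq) + 2 I⁻(aq)
With molar solubility s: [Pb²⁺] = s, [I⁻] = 2s.
Ksp = [Pb²⁺][I⁻]^2 = s · (2s)^2 = 4s^3
Ksp = 4 × (1.7×10⁻³)^3 = 2.0×10⁻⁸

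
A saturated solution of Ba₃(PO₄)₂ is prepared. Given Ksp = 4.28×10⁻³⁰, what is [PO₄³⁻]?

Ba₃(PO₄)₂(s) ⇌ 3 Ba²⁺(aq) + 2 PO₄³⁻(aq)
With molar solubility s: [Ba²⁺] = 3s, [PO₄³⁻] = 2s.
Ksp = [Ba²⁺]^3[PO₄³⁻]^2 = (3s)^3 · (2s)^2 = 108s^5 = 4.28×10⁻³⁰
s = 5.24×10⁻⁷ mol L⁻¹
[PO₄³⁻] = 2s = 1.05×10⁻⁶ mol L⁻¹

1.05×10⁻⁶ M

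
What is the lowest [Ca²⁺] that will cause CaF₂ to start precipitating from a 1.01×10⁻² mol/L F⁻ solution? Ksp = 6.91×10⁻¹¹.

A salt starts to precipitate once the ion product Q reaches its Ksp.
CaF₂(s) ⇌ Ca²⁺(aq) + 2 F⁻(aq)
Ksp = [Ca²⁺][F⁻]^2 = [Ca²⁺](1.01×10⁻²)^2
[Ca²⁺] = 6.91×10⁻¹¹ / (1.01×10⁻²)^2 = 6.77×10⁻⁷
[Ca²⁺] = 6.77×10⁻⁷ mol/L

6.77×10⁻⁷ M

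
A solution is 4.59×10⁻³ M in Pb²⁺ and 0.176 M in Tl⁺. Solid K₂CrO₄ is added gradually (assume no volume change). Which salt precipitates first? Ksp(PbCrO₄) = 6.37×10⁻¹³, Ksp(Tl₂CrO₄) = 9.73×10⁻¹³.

Precipitation begins when Q = Ksp.
For PbCrO₄: [CrO₄²⁻] = (Ksp/[Pb²⁺]) = 1.39×10⁻¹⁰ M
For Tl₂CrO₄: [CrO₄²⁻] = (Ksp/[Tl⁺]^2) = 3.14×10⁻¹¹ M
Since Tl₂CrO₄ needs less CrO₄²⁻ to reach saturation, it precipitates first.

Tl₂CrO₄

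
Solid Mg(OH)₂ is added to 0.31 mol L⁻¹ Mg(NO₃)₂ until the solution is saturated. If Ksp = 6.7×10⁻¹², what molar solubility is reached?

2.3×10⁻⁶ M

Mg(OH)₂(s) ⇌ Mg²⁺(aq) + 2 OH⁻(aq)
With Mg²⁺ already at 0.31 mol L⁻¹ and s small, take [Mg²⁺] ≈ 0.31 mol L⁻¹ and [OH⁻] = 2s.
Ksp = [Mg²⁺][OH⁻]^2 = (0.31)(2s)^2
(2s)^2 = 6.7×10⁻¹² / (0.31) = 2.2×10⁻¹¹
s = 2.3×10⁻⁶ mol L⁻¹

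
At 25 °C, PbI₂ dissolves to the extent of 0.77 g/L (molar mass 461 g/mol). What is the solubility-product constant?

s = (0.77 g L⁻¹)/(461 g mol⁻¹) = 1.670×10⁻³ M
PbI₂(s) ⇌ Pb²⁺(aq) + 2 I⁻(aq)
For each mole of PbI₂ that dissolves per liter, [Pb²⁺] = s and [I⁻] = 2s; let s denote this solubility.
Ksp = [Pb²⁺][I⁻]^2 = s · (2s)^2 = 4s^3
Ksp = 4 × (1.670×10⁻³)^3 = 1.9×10⁻⁸

Ksp = 1.9×10⁻⁸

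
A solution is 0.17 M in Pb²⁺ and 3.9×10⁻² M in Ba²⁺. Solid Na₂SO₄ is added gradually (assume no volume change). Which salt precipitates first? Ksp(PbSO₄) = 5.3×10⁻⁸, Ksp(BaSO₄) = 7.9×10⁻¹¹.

BaSO₄

Each salt precipitates once Q = Ksp for that salt.
For PbSO₄: [SO₄²⁻] = (Ksp/[Pb²⁺]) = 3.1×10⁻⁷ M
For BaSO₄: [SO₄²⁻] = (Ksp/[Ba²⁺]) = 2.0×10⁻⁹ M
BaSO₄ requires the lower [SO₄²⁻], so it precipitates first.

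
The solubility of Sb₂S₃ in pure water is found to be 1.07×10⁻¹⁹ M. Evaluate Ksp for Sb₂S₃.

Ksp = 1.51×10⁻⁹³

Sb₂S₃(s) ⇌ 2 Sb³⁺(aq) + 3 S²⁻(aq)
Let s be the molar solubility. Then [Sb³⁺] = 2s and [S²⁻] = 3s.
Ksp = [Sb³⁺]^2[S²⁻]^3 = (2s)^2 · (3s)^3 = 108s^5
Ksp = 108 × (1.07×10⁻¹⁹)^5 = 1.51×10⁻⁹³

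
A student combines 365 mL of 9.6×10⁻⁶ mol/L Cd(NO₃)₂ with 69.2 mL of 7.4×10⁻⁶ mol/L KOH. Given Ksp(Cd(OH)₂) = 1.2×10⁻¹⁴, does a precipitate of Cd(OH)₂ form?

After mixing, V = 365 mL + 69.2 mL = 434.2 mL.
[Cd²⁺] = (9.6×10⁻⁶)(365)/434.2 = 8.1×10⁻⁶ mol/L
[OH⁻] = (7.4×10⁻⁶)(69.2)/434.2 = 1.2×10⁻⁶ mol/L
Q = [Cd²⁺][OH⁻]^2 = 1.1×10⁻¹⁷
Q < Ksp (1.1×10⁻¹⁷ vs 1.2×10⁻¹⁴); the solution remains unsaturated and no precipitate forms.

No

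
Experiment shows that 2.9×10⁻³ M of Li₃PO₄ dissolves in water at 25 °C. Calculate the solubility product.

Ksp = 1.9×10⁻⁹

Li₃PO₄(s) ⇌ 3 Li⁺(aq) + PO₄³⁻(aq)
For each mole of Li₃PO₄ that dissolves per liter, [Li⁺] = 3s and [PO₄³⁻] = s; let s denote this solubility.
Ksp = [Li⁺]^3[PO₄³⁻] = (3s)^3 · s = 27s^4
Ksp = 27 × (2.9×10⁻³)^4 = 1.9×10⁻⁹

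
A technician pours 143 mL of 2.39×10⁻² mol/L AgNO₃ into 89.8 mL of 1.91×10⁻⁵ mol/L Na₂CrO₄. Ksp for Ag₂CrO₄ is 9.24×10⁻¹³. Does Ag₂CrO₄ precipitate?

Total volume after mixing = 143 + 89.8 = 232.8 mL.
[Ag⁺] = (2.39×10⁻²)(143)/232.8 = 1.47×10⁻² mol/L
[CrO₄²⁻] = (1.91×10⁻⁵)(89.8)/232.8 = 7.37×10⁻⁶ mol/L
Q = [Ag⁺]^2[CrO₄²⁻] = 1.59×10⁻⁹
Since Q (1.59×10⁻⁹) exceeds Ksp (9.24×10⁻¹³), Ag₂CrO₄ will precipitate.

Yes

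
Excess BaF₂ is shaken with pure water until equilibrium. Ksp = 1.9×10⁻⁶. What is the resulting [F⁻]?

1.6×10⁻² M

BaF₂(s) ⇌ Ba²⁺(aq) + 2 F⁻(aq)
Let s be the molar solubility. Then [Ba²⁺] = s and [F⁻] = 2s.
Ksp = [Ba²⁺][F⁻]^2 = s · (2s)^2 = 4s^3 = 1.9×10⁻⁶
s = 7.8×10⁻³ M
[F⁻] = 2s = 1.6×10⁻² M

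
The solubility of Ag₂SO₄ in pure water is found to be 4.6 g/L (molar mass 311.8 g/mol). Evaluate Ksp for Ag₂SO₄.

Ksp = 1.3×10⁻⁵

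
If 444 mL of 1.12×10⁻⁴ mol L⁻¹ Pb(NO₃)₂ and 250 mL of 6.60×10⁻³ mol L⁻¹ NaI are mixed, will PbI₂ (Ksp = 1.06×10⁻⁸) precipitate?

No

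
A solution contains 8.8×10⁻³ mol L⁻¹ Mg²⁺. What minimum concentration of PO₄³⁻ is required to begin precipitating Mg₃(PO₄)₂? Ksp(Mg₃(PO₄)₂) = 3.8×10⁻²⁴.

2.4×10⁻⁹ M

The threshold for precipitation is Q = Ksp.
Mg₃(PO₄)₂(s) ⇌ 3 Mg²⁺(aq) + 2 PO₄³⁻(aq)
Ksp = [Mg²⁺]^3[PO₄³⁻]^2 = [PO₄³⁻]^2(8.8×10⁻³)^3
[PO₄³⁻]^2 = 3.8×10⁻²⁴ / (8.8×10⁻³)^3 = 5.6×10⁻¹⁸
[PO₄³⁻] = 2.4×10⁻⁹ mol L⁻¹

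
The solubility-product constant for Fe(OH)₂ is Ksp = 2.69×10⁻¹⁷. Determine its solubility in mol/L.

1.89×10⁻⁶ M

Fe(OH)₂(s) ⇌ Fe²⁺(aq) + 2 OH⁻(aq)
With molar solubility s: [Fe²⁺] = s, [OH⁻] = 2s.
Ksp = [Fe²⁺][OH⁻]^2 = s · (2s)^2 = 4s^3
4s^3 = 2.69×10⁻¹⁷  ⇒  s^3 = 6.73×10⁻¹⁸
Taking the 3rd root, s = 1.89×10⁻⁶ M.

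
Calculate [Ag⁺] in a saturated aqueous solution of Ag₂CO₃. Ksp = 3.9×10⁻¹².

Ag₂CO₃(s) ⇌ 2 Ag⁺(aq) + CO₃²⁻(aq)
Call the molar solubility s, so that [Ag⁺] = 2s and [CO₃²⁻] = s.
Ksp = [Ag⁺]^2[CO₃²⁻] = (2s)^2 · s = 4s^3 = 3.9×10⁻¹²
s = 9.9×10⁻⁵ mol/L
[Ag⁺] = 2s = 2.0×10⁻⁴ mol/L

2.0×10⁻⁴ M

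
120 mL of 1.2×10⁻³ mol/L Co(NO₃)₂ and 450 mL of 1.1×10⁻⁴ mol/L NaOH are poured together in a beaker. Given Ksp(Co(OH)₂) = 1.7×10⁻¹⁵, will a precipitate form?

Yes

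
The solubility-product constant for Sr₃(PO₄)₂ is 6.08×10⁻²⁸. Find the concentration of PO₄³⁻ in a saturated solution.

Sr₃(PO₄)₂(s) ⇌ 3 Sr²⁺(aq) + 2 PO₄³⁻(aq)
For each mole of Sr₃(PO₄)₂ that dissolves per liter, [Sr²⁺] = 3s and [PO₄³⁻] = 2s; let s denote this solubility.
Ksp = [Sr²⁺]^3[PO₄³⁻]^2 = (3s)^3 · (2s)^2 = 108s^5 = 6.08×10⁻²⁸
s = 1.41×10⁻⁶ M
[PO₄³⁻] = 2s = 2.83×10⁻⁶ M

2.83×10⁻⁶ M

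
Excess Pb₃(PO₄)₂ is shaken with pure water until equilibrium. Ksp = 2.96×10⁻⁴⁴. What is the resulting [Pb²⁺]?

2.32×10⁻⁹ M

Pb₃(PO₄)₂(s) ⇌ 3 Pb²⁺(aq) + 2 PO₄³⁻(aq)
Call the molar solubility s, so that [Pb²⁺] = 3s and [PO₄³⁻] = 2s.
Ksp = [Pb²⁺]^3[PO₄³⁻]^2 = (3s)^3 · (2s)^2 = 108s^5 = 2.96×10⁻⁴⁴
s = 7.72×10⁻¹⁰ mol/L
[Pb²⁺] = 3s = 2.32×10⁻⁹ mol/L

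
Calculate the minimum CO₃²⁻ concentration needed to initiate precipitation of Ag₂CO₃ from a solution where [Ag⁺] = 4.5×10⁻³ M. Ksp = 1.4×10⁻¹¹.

6.9×10⁻⁷ M

The threshold for precipitation is Q = Ksp.
Ag₂CO₃(s) ⇌ 2 Ag⁺(aq) + CO₃²⁻(aq)
Ksp = [Ag⁺]^2[CO₃²⁻] = [CO₃²⁻](4.5×10⁻³)^2
[CO₃²⁻] = 1.4×10⁻¹¹ / (4.5×10⁻³)^2 = 6.9×10⁻⁷
[CO₃²⁻] = 6.9×10⁻⁷ M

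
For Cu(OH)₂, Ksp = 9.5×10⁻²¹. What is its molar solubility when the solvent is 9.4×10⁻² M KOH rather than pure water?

1.1×10⁻¹⁸ M

Cu(OH)₂(s) ⇌ Cu²⁺(aq) + 2 OH⁻(aq)
The solution already contains OH⁻ at 9.4×10⁻² M. Let s be the molar solubility of Cu(OH)₂.
[OH⁻] ≈ 9.4×10⁻² M (common ion dominates); [Cu²⁺] = s.
Ksp = [Cu²⁺][OH⁻]^2 = s(9.4×10⁻²)^2
s = 9.5×10⁻²¹ / (9.4×10⁻²)^2 = 1.1×10⁻¹⁸
s = 1.1×10⁻¹⁸ M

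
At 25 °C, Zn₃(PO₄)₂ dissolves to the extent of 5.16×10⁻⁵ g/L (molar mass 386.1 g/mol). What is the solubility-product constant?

Ksp = 4.60×10⁻³³

Convert to molarity: s = 5.16×10⁻⁵ / 386.1 = 1.3364×10⁻⁷ mol/L
Zn₃(PO₄)₂(s) ⇌ 3 Zn²⁺(aq) + 2 PO₄³⁻(aq)
Let s be the molar solubility. Then [Zn²⁺] = 3s and [PO₄³⁻] = 2s.
Ksp = [Zn²⁺]^3[PO₄³⁻]^2 = (3s)^3 · (2s)^2 = 108s^5
Ksp = 108 × (1.3364×10⁻⁷)^5 = 4.60×10⁻³³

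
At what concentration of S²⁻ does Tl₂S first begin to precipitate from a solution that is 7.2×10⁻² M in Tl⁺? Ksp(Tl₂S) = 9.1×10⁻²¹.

1.8×10⁻¹⁸ M

The threshold for precipitation is Q = Ksp.
Tl₂S(s) ⇌ 2 Tl⁺(aq) + S²⁻(aq)
Ksp = [Tl⁺]^2[S²⁻] = [S²⁻](7.2×10⁻²)^2
[S²⁻] = 9.1×10⁻²¹ / (7.2×10⁻²)^2 = 1.8×10⁻¹⁸
[S²⁻] = 1.8×10⁻¹⁸ M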